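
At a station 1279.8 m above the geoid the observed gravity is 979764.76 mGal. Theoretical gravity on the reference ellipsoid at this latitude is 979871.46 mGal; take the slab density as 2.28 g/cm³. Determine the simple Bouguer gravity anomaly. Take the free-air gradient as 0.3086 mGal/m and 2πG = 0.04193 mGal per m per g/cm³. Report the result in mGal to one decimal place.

Free-air correction = 0.3086 × 1279.8 = 394.95 mGal
Free-air anomaly = 979764.76 − 979871.46 + (394.95) = 288.25 mGal
Bouguer slab correction = 0.04193 × 2.28 × 1279.8 = 122.35 mGal
Simple Bouguer anomaly = 288.25 − (122.35) = 165.90 mGal

165.9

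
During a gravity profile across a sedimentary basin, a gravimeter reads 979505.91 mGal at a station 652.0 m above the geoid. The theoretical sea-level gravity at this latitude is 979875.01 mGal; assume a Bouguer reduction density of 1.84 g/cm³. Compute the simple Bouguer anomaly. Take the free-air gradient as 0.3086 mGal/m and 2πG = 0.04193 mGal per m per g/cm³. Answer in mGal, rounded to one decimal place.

-218.2

Free-air correction = 0.3086 × 652.0 = 201.21 mGal
Free-air anomaly = 979505.91 − 979875.01 + (201.21) = -167.89 mGal
Bouguer slab correction = 0.04193 × 1.84 × 652.0 = 50.30 mGal
Simple Bouguer anomaly = -167.89 − (50.30) = -218.19 mGal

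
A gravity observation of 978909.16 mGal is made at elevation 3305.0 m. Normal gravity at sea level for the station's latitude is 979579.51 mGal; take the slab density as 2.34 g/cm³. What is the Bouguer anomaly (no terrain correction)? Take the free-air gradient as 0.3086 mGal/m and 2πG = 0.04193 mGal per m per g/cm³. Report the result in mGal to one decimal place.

Free-air correction = 0.3086 × 3305.0 = 1019.92 mGal
Free-air anomaly = 978909.16 − 979579.51 + (1019.92) = 349.57 mGal
Bouguer slab correction = 0.04193 × 2.34 × 3305.0 = 324.27 mGal
Simple Bouguer anomaly = 349.57 − (324.27) = 25.30 mGal

25.3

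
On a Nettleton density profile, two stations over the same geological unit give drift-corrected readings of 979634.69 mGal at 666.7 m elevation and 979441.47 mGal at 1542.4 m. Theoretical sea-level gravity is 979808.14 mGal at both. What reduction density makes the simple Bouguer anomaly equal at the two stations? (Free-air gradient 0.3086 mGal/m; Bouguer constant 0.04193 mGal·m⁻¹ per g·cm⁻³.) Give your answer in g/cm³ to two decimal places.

2.10

Δg_obs = 979441.47 − 979634.69 = -193.22 mGal over Δh = 1542.4 − 666.7 = 875.7 m
Equal Bouguer anomalies ⇒ Δg_obs + (0.3086 − 0.04193ρ)·Δh = 0
0.3086 − 0.04193ρ = −Δg_obs/Δh = 0.22065
ρ = (0.3086 − 0.22065) / 0.04193 = 2.10 g/cm³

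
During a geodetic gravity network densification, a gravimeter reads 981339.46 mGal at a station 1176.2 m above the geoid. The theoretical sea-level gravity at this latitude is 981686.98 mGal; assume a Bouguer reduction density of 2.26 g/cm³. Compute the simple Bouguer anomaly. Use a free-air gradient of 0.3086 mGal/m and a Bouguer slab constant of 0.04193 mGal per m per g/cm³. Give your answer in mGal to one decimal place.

-96.0

Free-air correction = 0.3086 × 1176.2 = 362.98 mGal
Free-air anomaly = 981339.46 − 981686.98 + (362.98) = 15.46 mGal
Bouguer slab correction = 0.04193 × 2.26 × 1176.2 = 111.46 mGal
Simple Bouguer anomaly = 15.46 − (111.46) = -96.00 mGal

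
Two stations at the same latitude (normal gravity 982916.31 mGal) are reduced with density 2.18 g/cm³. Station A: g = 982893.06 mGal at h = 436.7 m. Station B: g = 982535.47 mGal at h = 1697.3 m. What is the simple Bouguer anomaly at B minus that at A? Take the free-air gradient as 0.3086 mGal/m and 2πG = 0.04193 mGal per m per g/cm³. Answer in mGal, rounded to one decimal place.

Δg_SB(A) = 982893.06 − 982916.31 + 0.3086×436.7 − 0.04193×2.18×436.7 = 71.60 mGal
Δg_SB(B) = 982535.47 − 982916.31 + 0.3086×1697.3 − 0.04193×2.18×1697.3 = -12.20 mGal
Difference = -12.20 − (71.60) = -83.80 mGal

-83.8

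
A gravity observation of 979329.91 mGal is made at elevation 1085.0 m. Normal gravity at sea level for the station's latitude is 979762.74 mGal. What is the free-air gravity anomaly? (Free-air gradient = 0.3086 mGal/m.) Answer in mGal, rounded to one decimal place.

Free-air correction = 0.3086 × 1085.0 = 334.83 mGal
Free-air anomaly = 979329.91 − 979762.74 + (334.83) = -98.00 mGal

-98.0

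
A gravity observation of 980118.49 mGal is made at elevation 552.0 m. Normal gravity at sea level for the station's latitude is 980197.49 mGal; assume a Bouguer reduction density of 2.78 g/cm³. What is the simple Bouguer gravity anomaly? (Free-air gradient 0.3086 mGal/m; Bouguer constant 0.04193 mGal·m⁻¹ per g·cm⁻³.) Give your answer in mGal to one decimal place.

27.0

Free-air correction = 0.3086 × 552.0 = 170.35 mGal
Free-air anomaly = 980118.49 − 980197.49 + (170.35) = 91.35 mGal
Bouguer slab correction = 0.04193 × 2.78 × 552.0 = 64.34 mGal
Simple Bouguer anomaly = 91.35 − (64.34) = 27.01 mGal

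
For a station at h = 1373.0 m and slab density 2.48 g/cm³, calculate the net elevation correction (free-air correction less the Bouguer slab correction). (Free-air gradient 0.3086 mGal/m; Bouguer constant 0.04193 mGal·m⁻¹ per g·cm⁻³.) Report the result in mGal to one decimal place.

Combined gradient = 0.3086 − 0.04193 × 2.48 = 0.2046136 mGal/m
Combined elevation correction = 0.2046136 × 1373.0 = 280.9 mGal

280.9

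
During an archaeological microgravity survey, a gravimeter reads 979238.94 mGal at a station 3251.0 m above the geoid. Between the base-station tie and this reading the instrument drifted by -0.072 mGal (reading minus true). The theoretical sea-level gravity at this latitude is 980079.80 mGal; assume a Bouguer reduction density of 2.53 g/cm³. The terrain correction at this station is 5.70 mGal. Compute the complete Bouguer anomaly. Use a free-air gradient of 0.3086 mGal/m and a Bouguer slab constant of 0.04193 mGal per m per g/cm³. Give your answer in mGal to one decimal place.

Drift-corrected reading = 979238.94 − (-0.072) = 979239.012 mGal
Free-air correction = 0.3086 × 3251.0 = 1003.26 mGal
Free-air anomaly = 979239.012 − 980079.80 + (1003.26) = 162.472 mGal
Bouguer slab correction = 0.04193 × 2.53 × 3251.0 = 344.88 mGal
Simple Bouguer anomaly = 162.472 − (344.88) = -182.408 mGal
Complete Bouguer anomaly = -182.408 + 5.70 = -176.708 mGal

-176.7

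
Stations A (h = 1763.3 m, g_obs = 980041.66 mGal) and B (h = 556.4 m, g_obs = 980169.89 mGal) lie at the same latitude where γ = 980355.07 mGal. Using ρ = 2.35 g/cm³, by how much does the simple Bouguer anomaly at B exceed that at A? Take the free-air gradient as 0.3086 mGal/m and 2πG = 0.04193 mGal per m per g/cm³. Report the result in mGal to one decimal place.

-125.3

Δg_SB(A) = 980041.66 − 980355.07 + 0.3086×1763.3 − 0.04193×2.35×1763.3 = 57.00 mGal
Δg_SB(B) = 980169.89 − 980355.07 + 0.3086×556.4 − 0.04193×2.35×556.4 = -68.30 mGal
Difference = -68.30 − (57.00) = -125.30 mGal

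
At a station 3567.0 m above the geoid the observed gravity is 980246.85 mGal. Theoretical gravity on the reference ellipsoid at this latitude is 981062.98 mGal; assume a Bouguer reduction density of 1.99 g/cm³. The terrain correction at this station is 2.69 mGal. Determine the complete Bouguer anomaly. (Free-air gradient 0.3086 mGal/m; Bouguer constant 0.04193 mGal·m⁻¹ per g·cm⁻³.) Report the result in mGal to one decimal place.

-10.3

Free-air correction = 0.3086 × 3567.0 = 1100.78 mGal
Free-air anomaly = 980246.85 − 981062.98 + (1100.78) = 284.65 mGal
Bouguer slab correction = 0.04193 × 1.99 × 3567.0 = 297.63 mGal
Simple Bouguer anomaly = 284.65 − (297.63) = -12.98 mGal
Complete Bouguer anomaly = -12.98 + 2.69 = -10.29 mGal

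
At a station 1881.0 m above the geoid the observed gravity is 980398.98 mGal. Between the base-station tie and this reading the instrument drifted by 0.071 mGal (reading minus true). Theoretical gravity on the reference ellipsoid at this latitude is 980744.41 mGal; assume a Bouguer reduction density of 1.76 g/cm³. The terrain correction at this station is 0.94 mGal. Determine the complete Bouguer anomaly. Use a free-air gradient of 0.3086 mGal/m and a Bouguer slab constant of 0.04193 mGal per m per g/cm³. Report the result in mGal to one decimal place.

97.1

Drift-corrected reading = 980398.98 − (0.071) = 980398.909 mGal
Free-air correction = 0.3086 × 1881.0 = 580.48 mGal
Free-air anomaly = 980398.909 − 980744.41 + (580.48) = 234.979 mGal
Bouguer slab correction = 0.04193 × 1.76 × 1881.0 = 138.81 mGal
Simple Bouguer anomaly = 234.979 − (138.81) = 96.169 mGal
Complete Bouguer anomaly = 96.169 + 0.94 = 97.109 mGal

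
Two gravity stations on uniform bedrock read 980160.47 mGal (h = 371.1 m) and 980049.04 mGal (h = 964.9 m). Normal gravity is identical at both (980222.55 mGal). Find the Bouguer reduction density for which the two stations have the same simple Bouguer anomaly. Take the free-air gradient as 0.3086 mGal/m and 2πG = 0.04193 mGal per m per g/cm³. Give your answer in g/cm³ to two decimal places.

2.88

Δg_obs = 980049.04 − 980160.47 = -111.43 mGal over Δh = 964.9 − 371.1 = 593.8 m
Equal Bouguer anomalies ⇒ Δg_obs + (0.3086 − 0.04193ρ)·Δh = 0
0.3086 − 0.04193ρ = −Δg_obs/Δh = 0.18766
ρ = (0.3086 − 0.18766) / 0.04193 = 2.88 g/cm³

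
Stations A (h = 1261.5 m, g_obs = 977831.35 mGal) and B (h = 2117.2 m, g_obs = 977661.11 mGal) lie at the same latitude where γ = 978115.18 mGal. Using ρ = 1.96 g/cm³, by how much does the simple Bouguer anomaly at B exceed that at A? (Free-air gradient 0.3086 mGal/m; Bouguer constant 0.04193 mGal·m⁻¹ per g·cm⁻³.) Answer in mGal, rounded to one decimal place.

23.5

Δg_SB(A) = 977831.35 − 978115.18 + 0.3086×1261.5 − 0.04193×1.96×1261.5 = 1.80 mGal
Δg_SB(B) = 977661.11 − 978115.18 + 0.3086×2117.2 − 0.04193×1.96×2117.2 = 25.30 mGal
Difference = 25.30 − (1.80) = 23.50 mGal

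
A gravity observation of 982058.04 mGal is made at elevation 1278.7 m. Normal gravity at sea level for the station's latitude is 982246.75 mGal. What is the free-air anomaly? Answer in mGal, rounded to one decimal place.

205.9

Free-air correction = 0.3086 × 1278.7 = 394.61 mGal
Free-air anomaly = 982058.04 − 982246.75 + (394.61) = 205.90 mGal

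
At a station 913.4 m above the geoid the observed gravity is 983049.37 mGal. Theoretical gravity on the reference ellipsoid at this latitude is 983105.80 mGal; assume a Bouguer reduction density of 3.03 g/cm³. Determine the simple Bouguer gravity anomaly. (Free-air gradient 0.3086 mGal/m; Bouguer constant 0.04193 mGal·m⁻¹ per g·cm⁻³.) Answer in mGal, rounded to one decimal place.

109.4

Free-air correction = 0.3086 × 913.4 = 281.88 mGal
Free-air anomaly = 983049.37 − 983105.80 + (281.88) = 225.45 mGal
Bouguer slab correction = 0.04193 × 3.03 × 913.4 = 116.05 mGal
Simple Bouguer anomaly = 225.45 − (116.05) = 109.40 mGal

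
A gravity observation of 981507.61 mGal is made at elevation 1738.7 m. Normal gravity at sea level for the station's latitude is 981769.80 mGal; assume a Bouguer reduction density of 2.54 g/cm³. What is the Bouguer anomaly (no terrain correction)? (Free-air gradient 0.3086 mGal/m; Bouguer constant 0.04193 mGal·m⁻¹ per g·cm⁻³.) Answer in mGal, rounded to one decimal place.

89.2

Free-air correction = 0.3086 × 1738.7 = 536.56 mGal
Free-air anomaly = 981507.61 − 981769.80 + (536.56) = 274.37 mGal
Bouguer slab correction = 0.04193 × 2.54 × 1738.7 = 185.18 mGal
Simple Bouguer anomaly = 274.37 − (185.18) = 89.19 mGal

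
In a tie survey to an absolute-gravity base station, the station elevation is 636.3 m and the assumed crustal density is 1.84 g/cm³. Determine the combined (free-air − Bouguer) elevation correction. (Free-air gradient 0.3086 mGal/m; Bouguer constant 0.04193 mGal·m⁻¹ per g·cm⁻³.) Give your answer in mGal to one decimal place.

Combined gradient = 0.3086 − 0.04193 × 1.84 = 0.2314488 mGal/m
Combined elevation correction = 0.2314488 × 636.3 = 147.3 mGal

147.3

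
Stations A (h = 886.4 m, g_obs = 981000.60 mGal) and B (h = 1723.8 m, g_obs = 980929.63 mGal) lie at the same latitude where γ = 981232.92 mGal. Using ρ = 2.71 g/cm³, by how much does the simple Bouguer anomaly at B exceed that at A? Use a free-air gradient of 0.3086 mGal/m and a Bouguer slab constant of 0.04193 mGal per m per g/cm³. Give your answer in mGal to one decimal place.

Δg_SB(A) = 981000.60 − 981232.92 + 0.3086×886.4 − 0.04193×2.71×886.4 = -59.50 mGal
Δg_SB(B) = 980929.63 − 981232.92 + 0.3086×1723.8 − 0.04193×2.71×1723.8 = 32.80 mGal
Difference = 32.80 − (-59.50) = 92.30 mGal

92.3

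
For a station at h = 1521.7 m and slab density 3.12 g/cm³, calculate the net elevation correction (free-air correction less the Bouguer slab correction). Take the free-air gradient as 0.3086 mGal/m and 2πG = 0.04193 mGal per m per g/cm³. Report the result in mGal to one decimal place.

Combined gradient = 0.3086 − 0.04193 × 3.12 = 0.1777784 mGal/m
Combined elevation correction = 0.1777784 × 1521.7 = 270.5 mGal

270.5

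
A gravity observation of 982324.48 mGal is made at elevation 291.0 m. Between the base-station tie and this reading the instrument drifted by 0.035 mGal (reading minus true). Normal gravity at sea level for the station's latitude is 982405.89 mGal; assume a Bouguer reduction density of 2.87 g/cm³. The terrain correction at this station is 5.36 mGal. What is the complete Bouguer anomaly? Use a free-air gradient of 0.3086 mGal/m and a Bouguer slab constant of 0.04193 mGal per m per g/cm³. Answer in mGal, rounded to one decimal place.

-21.3

Drift-corrected reading = 982324.48 − (0.035) = 982324.445 mGal
Free-air correction = 0.3086 × 291.0 = 89.80 mGal
Free-air anomaly = 982324.445 − 982405.89 + (89.80) = 8.355 mGal
Bouguer slab correction = 0.04193 × 2.87 × 291.0 = 35.02 mGal
Simple Bouguer anomaly = 8.355 − (35.02) = -26.665 mGal
Complete Bouguer anomaly = -26.665 + 5.36 = -21.305 mGal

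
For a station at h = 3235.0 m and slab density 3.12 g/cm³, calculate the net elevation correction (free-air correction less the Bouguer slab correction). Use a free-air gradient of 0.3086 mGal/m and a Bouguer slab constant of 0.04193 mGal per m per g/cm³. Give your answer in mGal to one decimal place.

Combined gradient = 0.3086 − 0.04193 × 3.12 = 0.1777784 mGal/m
Combined elevation correction = 0.1777784 × 3235.0 = 575.1 mGal

575.1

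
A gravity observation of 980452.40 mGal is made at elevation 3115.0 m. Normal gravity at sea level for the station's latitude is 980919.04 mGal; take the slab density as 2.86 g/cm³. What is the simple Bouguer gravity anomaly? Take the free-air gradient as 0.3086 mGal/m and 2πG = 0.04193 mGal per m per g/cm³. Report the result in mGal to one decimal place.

Free-air correction = 0.3086 × 3115.0 = 961.29 mGal
Free-air anomaly = 980452.40 − 980919.04 + (961.29) = 494.65 mGal
Bouguer slab correction = 0.04193 × 2.86 × 3115.0 = 373.55 mGal
Simple Bouguer anomaly = 494.65 − (373.55) = 121.10 mGal

121.1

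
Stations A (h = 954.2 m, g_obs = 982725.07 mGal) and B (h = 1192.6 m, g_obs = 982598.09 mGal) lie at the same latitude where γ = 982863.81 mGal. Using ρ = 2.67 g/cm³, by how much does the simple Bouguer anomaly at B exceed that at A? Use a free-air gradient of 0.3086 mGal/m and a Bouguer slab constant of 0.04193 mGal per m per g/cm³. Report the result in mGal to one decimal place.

Δg_SB(A) = 982725.07 − 982863.81 + 0.3086×954.2 − 0.04193×2.67×954.2 = 48.90 mGal
Δg_SB(B) = 982598.09 − 982863.81 + 0.3086×1192.6 − 0.04193×2.67×1192.6 = -31.20 mGal
Difference = -31.20 − (48.90) = -80.10 mGal

-80.1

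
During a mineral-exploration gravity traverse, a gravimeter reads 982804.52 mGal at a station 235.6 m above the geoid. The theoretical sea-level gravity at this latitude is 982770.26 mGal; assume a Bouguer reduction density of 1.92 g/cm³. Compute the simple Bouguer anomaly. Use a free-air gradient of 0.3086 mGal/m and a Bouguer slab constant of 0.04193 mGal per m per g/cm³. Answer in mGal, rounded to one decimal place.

Free-air correction = 0.3086 × 235.6 = 72.71 mGal
Free-air anomaly = 982804.52 − 982770.26 + (72.71) = 106.97 mGal
Bouguer slab correction = 0.04193 × 1.92 × 235.6 = 18.97 mGal
Simple Bouguer anomaly = 106.97 − (18.97) = 88.00 mGal

88.0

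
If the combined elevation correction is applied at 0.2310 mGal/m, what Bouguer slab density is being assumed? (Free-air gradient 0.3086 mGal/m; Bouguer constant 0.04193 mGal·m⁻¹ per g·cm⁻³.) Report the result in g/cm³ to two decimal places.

1.85

0.2310 = 0.3086 − 0.04193 × ρ
ρ = (0.3086 − 0.2310) / 0.04193 = 1.85 g/cm³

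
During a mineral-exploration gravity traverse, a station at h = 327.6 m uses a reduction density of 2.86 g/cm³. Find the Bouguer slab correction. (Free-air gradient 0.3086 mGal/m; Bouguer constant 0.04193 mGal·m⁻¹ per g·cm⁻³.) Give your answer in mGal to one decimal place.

39.3

Bouguer slab correction = 0.04193 × 2.86 × 327.6 = 39.3 mGal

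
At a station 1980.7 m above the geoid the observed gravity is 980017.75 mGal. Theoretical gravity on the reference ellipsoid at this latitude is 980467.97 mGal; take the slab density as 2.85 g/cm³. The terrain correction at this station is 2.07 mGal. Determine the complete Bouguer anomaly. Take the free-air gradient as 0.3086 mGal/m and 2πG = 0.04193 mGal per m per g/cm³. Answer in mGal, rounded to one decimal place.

-73.6

Free-air correction = 0.3086 × 1980.7 = 611.24 mGal
Free-air anomaly = 980017.75 − 980467.97 + (611.24) = 161.02 mGal
Bouguer slab correction = 0.04193 × 2.85 × 1980.7 = 236.69 mGal
Simple Bouguer anomaly = 161.02 − (236.69) = -75.67 mGal
Complete Bouguer anomaly = -75.67 + 2.07 = -73.60 mGal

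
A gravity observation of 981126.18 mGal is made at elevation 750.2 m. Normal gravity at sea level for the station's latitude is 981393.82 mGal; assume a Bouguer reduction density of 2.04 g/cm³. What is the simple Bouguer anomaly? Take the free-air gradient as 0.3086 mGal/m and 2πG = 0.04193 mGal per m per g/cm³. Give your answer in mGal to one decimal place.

-100.3

Free-air correction = 0.3086 × 750.2 = 231.51 mGal
Free-air anomaly = 981126.18 − 981393.82 + (231.51) = -36.13 mGal
Bouguer slab correction = 0.04193 × 2.04 × 750.2 = 64.17 mGal
Simple Bouguer anomaly = -36.13 − (64.17) = -100.30 mGal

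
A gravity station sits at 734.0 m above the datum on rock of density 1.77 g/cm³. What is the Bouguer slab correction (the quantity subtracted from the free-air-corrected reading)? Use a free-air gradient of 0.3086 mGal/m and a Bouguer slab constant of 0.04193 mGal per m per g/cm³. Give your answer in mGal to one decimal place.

Bouguer slab correction = 0.04193 × 1.77 × 734.0 = 54.5 mGal

54.5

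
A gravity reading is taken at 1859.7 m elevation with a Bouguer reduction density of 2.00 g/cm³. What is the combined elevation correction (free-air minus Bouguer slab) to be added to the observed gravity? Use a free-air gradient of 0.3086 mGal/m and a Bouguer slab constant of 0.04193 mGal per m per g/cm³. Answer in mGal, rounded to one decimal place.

Combined gradient = 0.3086 − 0.04193 × 2.00 = 0.2247400 mGal/m
Combined elevation correction = 0.2247400 × 1859.7 = 417.9 mGal

417.9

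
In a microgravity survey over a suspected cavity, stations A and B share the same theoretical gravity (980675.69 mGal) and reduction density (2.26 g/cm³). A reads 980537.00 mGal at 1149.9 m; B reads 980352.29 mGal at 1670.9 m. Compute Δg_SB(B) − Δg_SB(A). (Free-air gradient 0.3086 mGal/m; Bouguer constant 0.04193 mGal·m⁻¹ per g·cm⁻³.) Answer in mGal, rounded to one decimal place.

-73.3

Δg_SB(A) = 980537.00 − 980675.69 + 0.3086×1149.9 − 0.04193×2.26×1149.9 = 107.20 mGal
Δg_SB(B) = 980352.29 − 980675.69 + 0.3086×1670.9 − 0.04193×2.26×1670.9 = 33.90 mGal
Difference = 33.90 − (107.20) = -73.30 mGal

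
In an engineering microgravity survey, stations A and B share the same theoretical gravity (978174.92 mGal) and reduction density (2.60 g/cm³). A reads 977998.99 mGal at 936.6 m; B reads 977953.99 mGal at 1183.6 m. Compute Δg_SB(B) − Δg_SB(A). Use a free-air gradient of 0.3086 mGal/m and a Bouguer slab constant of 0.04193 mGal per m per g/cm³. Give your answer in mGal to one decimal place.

Δg_SB(A) = 977998.99 − 978174.92 + 0.3086×936.6 − 0.04193×2.60×936.6 = 11.00 mGal
Δg_SB(B) = 977953.99 − 978174.92 + 0.3086×1183.6 − 0.04193×2.60×1183.6 = 15.30 mGal
Difference = 15.30 − (11.00) = 4.30 mGal

4.3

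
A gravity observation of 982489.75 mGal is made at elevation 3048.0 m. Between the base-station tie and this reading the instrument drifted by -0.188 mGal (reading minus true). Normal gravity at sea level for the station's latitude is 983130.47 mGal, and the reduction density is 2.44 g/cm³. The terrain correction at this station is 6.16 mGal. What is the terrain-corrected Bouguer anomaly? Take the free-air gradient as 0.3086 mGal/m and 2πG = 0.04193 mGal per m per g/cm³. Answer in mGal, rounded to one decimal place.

Drift-corrected reading = 982489.75 − (-0.188) = 982489.938 mGal
Free-air correction = 0.3086 × 3048.0 = 940.61 mGal
Free-air anomaly = 982489.938 − 983130.47 + (940.61) = 300.078 mGal
Bouguer slab correction = 0.04193 × 2.44 × 3048.0 = 311.84 mGal
Simple Bouguer anomaly = 300.078 − (311.84) = -11.762 mGal
Complete Bouguer anomaly = -11.762 + 6.16 = -5.602 mGal

-5.6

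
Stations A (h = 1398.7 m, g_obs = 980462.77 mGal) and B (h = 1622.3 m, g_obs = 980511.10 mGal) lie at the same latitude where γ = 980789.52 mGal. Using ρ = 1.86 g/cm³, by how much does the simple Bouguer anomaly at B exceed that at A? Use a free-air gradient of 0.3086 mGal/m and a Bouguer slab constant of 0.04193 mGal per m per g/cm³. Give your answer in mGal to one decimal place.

99.9

Δg_SB(A) = 980462.77 − 980789.52 + 0.3086×1398.7 − 0.04193×1.86×1398.7 = -4.20 mGal
Δg_SB(B) = 980511.10 − 980789.52 + 0.3086×1622.3 − 0.04193×1.86×1622.3 = 95.70 mGal
Difference = 95.70 − (-4.20) = 99.90 mGal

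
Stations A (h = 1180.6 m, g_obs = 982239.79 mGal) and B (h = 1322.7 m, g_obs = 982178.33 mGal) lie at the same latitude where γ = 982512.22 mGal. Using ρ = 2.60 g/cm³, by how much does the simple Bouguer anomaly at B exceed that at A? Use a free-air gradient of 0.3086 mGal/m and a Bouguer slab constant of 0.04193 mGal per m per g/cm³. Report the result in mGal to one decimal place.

-33.1

Δg_SB(A) = 982239.79 − 982512.22 + 0.3086×1180.6 − 0.04193×2.60×1180.6 = -36.80 mGal
Δg_SB(B) = 982178.33 − 982512.22 + 0.3086×1322.7 − 0.04193×2.60×1322.7 = -69.90 mGal
Difference = -69.90 − (-36.80) = -33.10 mGal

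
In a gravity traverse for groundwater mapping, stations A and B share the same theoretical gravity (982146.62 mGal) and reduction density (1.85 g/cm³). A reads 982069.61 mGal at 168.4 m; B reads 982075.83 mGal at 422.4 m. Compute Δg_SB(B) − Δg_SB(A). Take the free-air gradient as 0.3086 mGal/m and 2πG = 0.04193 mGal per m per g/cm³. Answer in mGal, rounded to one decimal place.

64.9

Δg_SB(A) = 982069.61 − 982146.62 + 0.3086×168.4 − 0.04193×1.85×168.4 = -38.10 mGal
Δg_SB(B) = 982075.83 − 982146.62 + 0.3086×422.4 − 0.04193×1.85×422.4 = 26.80 mGal
Difference = 26.80 − (-38.10) = 64.90 mGal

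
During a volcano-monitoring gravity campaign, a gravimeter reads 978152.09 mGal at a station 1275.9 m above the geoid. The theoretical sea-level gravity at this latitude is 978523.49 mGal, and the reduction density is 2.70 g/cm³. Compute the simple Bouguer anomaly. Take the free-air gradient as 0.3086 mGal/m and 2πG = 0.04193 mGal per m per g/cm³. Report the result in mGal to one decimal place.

-122.1

Free-air correction = 0.3086 × 1275.9 = 393.74 mGal
Free-air anomaly = 978152.09 − 978523.49 + (393.74) = 22.34 mGal
Bouguer slab correction = 0.04193 × 2.70 × 1275.9 = 144.45 mGal
Simple Bouguer anomaly = 22.34 − (144.45) = -122.11 mGal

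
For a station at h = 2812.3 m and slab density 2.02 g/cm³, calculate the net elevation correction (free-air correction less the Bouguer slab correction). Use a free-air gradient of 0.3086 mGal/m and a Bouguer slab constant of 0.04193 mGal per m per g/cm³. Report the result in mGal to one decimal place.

Combined gradient = 0.3086 − 0.04193 × 2.02 = 0.2239014 mGal/m
Combined elevation correction = 0.2239014 × 2812.3 = 629.7 mGal

629.7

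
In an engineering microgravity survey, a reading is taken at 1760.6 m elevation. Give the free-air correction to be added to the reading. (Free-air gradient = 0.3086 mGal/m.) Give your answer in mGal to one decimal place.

Free-air correction = 0.3086 × 1760.6 = 543.3 mGal

543.3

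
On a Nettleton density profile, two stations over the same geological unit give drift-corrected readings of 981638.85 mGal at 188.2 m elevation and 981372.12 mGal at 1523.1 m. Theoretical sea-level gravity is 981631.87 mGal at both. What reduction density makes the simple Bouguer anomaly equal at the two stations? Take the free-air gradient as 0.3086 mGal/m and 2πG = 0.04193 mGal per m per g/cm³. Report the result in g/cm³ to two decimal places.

Δg_obs = 981372.12 − 981638.85 = -266.73 mGal over Δh = 1523.1 − 188.2 = 1334.9 m
Equal Bouguer anomalies ⇒ Δg_obs + (0.3086 − 0.04193ρ)·Δh = 0
0.3086 − 0.04193ρ = −Δg_obs/Δh = 0.19981
ρ = (0.3086 − 0.19981) / 0.04193 = 2.59 g/cm³

2.59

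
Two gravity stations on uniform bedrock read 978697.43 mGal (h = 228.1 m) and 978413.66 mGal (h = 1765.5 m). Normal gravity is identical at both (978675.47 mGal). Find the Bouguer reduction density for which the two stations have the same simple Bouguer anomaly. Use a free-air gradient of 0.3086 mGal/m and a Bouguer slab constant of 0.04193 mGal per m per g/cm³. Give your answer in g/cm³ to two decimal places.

2.96

Δg_obs = 978413.66 − 978697.43 = -283.77 mGal over Δh = 1765.5 − 228.1 = 1537.4 m
Equal Bouguer anomalies ⇒ Δg_obs + (0.3086 − 0.04193ρ)·Δh = 0
0.3086 − 0.04193ρ = −Δg_obs/Δh = 0.18458
ρ = (0.3086 − 0.18458) / 0.04193 = 2.96 g/cm³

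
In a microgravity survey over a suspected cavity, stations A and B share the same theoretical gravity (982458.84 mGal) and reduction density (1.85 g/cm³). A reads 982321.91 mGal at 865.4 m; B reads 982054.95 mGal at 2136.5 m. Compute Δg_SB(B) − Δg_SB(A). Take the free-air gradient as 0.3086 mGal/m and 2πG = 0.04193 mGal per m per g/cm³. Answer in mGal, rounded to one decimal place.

26.7

Δg_SB(A) = 982321.91 − 982458.84 + 0.3086×865.4 − 0.04193×1.85×865.4 = 63.00 mGal
Δg_SB(B) = 982054.95 − 982458.84 + 0.3086×2136.5 − 0.04193×1.85×2136.5 = 89.70 mGal
Difference = 89.70 − (63.00) = 26.70 mGal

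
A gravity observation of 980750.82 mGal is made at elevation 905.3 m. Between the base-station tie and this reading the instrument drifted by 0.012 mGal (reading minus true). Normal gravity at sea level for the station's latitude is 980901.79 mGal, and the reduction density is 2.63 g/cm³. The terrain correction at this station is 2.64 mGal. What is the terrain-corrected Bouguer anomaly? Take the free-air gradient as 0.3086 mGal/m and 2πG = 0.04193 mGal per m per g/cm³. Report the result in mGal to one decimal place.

31.2

Drift-corrected reading = 980750.82 − (0.012) = 980750.808 mGal
Free-air correction = 0.3086 × 905.3 = 279.38 mGal
Free-air anomaly = 980750.808 − 980901.79 + (279.38) = 128.398 mGal
Bouguer slab correction = 0.04193 × 2.63 × 905.3 = 99.83 mGal
Simple Bouguer anomaly = 128.398 − (99.83) = 28.568 mGal
Complete Bouguer anomaly = 28.568 + 2.64 = 31.208 mGal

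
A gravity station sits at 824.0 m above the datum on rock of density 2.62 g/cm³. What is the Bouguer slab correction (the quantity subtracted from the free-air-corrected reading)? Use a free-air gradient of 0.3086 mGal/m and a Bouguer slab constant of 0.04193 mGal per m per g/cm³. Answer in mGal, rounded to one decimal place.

90.5

Bouguer slab correction = 0.04193 × 2.62 × 824.0 = 90.5 mGal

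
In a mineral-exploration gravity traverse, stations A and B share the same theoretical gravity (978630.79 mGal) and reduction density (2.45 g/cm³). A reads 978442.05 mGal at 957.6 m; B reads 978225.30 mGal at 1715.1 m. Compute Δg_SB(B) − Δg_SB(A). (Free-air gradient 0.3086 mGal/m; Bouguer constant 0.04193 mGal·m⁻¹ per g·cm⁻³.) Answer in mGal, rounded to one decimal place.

Δg_SB(A) = 978442.05 − 978630.79 + 0.3086×957.6 − 0.04193×2.45×957.6 = 8.40 mGal
Δg_SB(B) = 978225.30 − 978630.79 + 0.3086×1715.1 − 0.04193×2.45×1715.1 = -52.40 mGal
Difference = -52.40 − (8.40) = -60.80 mGal

-60.8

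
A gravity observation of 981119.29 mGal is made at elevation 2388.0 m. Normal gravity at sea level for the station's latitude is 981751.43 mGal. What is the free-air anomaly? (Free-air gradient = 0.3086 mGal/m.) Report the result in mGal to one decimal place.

104.8

Free-air correction = 0.3086 × 2388.0 = 736.94 mGal
Free-air anomaly = 981119.29 − 981751.43 + (736.94) = 104.80 mGal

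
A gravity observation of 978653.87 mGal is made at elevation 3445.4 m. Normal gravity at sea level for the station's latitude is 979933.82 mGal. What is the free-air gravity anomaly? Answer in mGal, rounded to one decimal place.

Free-air correction = 0.3086 × 3445.4 = 1063.25 mGal
Free-air anomaly = 978653.87 − 979933.82 + (1063.25) = -216.70 mGal

-216.7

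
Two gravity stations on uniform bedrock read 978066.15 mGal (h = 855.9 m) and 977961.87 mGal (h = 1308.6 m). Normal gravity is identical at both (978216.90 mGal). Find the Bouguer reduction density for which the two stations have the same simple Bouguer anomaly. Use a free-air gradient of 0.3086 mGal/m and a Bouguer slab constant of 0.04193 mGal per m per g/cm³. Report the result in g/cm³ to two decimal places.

Δg_obs = 977961.87 − 978066.15 = -104.28 mGal over Δh = 1308.6 − 855.9 = 452.7 m
Equal Bouguer anomalies ⇒ Δg_obs + (0.3086 − 0.04193ρ)·Δh = 0
0.3086 − 0.04193ρ = −Δg_obs/Δh = 0.23035
ρ = (0.3086 − 0.23035) / 0.04193 = 1.87 g/cm³

1.87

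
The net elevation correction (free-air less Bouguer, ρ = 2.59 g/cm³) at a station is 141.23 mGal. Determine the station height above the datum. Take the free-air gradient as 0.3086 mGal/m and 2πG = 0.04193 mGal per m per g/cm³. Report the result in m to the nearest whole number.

706

Combined gradient = 0.3086 − 0.04193 × 2.59 = 0.2000013 mGal/m
h = 141.23 / 0.2000013 = 706.15 m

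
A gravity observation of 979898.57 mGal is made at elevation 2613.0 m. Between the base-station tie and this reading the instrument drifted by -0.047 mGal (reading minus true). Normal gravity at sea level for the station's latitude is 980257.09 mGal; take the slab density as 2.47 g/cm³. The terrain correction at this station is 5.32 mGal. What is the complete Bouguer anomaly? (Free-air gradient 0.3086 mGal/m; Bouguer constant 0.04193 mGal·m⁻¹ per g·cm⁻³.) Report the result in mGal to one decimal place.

Drift-corrected reading = 979898.57 − (-0.047) = 979898.617 mGal
Free-air correction = 0.3086 × 2613.0 = 806.37 mGal
Free-air anomaly = 979898.617 − 980257.09 + (806.37) = 447.897 mGal
Bouguer slab correction = 0.04193 × 2.47 × 2613.0 = 270.62 mGal
Simple Bouguer anomaly = 447.897 − (270.62) = 177.277 mGal
Complete Bouguer anomaly = 177.277 + 5.32 = 182.597 mGal

182.6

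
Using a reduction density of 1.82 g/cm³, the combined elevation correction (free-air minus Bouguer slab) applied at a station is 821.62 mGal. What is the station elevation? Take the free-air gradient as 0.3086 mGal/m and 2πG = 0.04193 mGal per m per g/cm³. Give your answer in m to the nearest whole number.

3537

Combined gradient = 0.3086 − 0.04193 × 1.82 = 0.2322874 mGal/m
h = 821.62 / 0.2322874 = 3537.08 m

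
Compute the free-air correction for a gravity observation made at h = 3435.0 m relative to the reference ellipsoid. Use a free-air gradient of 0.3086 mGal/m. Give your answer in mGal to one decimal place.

Free-air correction = 0.3086 × 3435.0 = 1060.0 mGal

1060.0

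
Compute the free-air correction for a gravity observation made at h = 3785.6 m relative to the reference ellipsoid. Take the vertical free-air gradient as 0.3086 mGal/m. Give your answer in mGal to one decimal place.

1168.2

Free-air correction = 0.3086 × 3785.6 = 1168.2 mGal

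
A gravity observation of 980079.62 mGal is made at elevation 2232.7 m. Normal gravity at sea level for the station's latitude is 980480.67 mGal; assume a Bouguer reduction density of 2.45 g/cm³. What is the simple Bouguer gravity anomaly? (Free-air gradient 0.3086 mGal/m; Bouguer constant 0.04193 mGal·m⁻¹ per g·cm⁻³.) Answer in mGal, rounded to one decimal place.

58.6

Free-air correction = 0.3086 × 2232.7 = 689.01 mGal
Free-air anomaly = 980079.62 − 980480.67 + (689.01) = 287.96 mGal
Bouguer slab correction = 0.04193 × 2.45 × 2232.7 = 229.36 mGal
Simple Bouguer anomaly = 287.96 − (229.36) = 58.60 mGal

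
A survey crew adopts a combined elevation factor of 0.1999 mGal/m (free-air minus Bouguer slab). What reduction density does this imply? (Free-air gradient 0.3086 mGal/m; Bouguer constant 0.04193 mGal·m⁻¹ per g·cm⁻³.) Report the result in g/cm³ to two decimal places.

0.1999 = 0.3086 − 0.04193 × ρ
ρ = (0.3086 − 0.1999) / 0.04193 = 2.59 g/cm³

2.59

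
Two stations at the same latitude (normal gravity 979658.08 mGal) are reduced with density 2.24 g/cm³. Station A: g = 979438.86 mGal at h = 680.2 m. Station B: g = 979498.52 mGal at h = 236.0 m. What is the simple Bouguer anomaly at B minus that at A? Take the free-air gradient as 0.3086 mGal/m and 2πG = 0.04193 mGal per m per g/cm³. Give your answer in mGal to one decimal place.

Δg_SB(A) = 979438.86 − 979658.08 + 0.3086×680.2 − 0.04193×2.24×680.2 = -73.20 mGal
Δg_SB(B) = 979498.52 − 979658.08 + 0.3086×236.0 − 0.04193×2.24×236.0 = -108.90 mGal
Difference = -108.90 − (-73.20) = -35.70 mGal

-35.7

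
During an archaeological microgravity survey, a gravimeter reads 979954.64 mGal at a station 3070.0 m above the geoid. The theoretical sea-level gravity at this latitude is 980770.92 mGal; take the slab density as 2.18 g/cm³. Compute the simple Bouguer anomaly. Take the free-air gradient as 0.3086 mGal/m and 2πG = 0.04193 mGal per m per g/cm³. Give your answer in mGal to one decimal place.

Free-air correction = 0.3086 × 3070.0 = 947.40 mGal
Free-air anomaly = 979954.64 − 980770.92 + (947.40) = 131.12 mGal
Bouguer slab correction = 0.04193 × 2.18 × 3070.0 = 280.62 mGal
Simple Bouguer anomaly = 131.12 − (280.62) = -149.50 mGal

-149.5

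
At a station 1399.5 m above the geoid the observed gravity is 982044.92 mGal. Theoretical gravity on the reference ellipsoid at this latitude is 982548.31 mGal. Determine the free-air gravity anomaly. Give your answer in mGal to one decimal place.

-71.5

Free-air correction = 0.3086 × 1399.5 = 431.89 mGal
Free-air anomaly = 982044.92 − 982548.31 + (431.89) = -71.50 mGal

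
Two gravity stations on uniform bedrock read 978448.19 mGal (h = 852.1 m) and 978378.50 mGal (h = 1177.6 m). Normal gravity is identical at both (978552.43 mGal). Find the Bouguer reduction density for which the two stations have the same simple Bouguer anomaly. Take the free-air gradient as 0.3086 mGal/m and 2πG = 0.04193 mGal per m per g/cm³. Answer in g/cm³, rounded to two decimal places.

2.25

Δg_obs = 978378.50 − 978448.19 = -69.69 mGal over Δh = 1177.6 − 852.1 = 325.5 m
Equal Bouguer anomalies ⇒ Δg_obs + (0.3086 − 0.04193ρ)·Δh = 0
0.3086 − 0.04193ρ = −Δg_obs/Δh = 0.21410
ρ = (0.3086 − 0.21410) / 0.04193 = 2.25 g/cm³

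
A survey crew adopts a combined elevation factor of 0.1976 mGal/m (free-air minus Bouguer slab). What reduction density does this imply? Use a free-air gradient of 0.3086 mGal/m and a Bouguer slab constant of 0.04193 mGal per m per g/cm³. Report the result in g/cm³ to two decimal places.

0.1976 = 0.3086 − 0.04193 × ρ
ρ = (0.3086 − 0.1976) / 0.04193 = 2.65 g/cm³

2.65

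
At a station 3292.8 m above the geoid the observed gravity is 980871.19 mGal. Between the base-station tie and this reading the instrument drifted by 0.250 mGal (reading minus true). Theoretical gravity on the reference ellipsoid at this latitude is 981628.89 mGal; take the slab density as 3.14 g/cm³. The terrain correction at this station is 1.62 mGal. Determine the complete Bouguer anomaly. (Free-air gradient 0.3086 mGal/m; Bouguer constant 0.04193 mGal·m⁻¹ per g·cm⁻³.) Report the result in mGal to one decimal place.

Drift-corrected reading = 980871.19 − (0.250) = 980870.940 mGal
Free-air correction = 0.3086 × 3292.8 = 1016.16 mGal
Free-air anomaly = 980870.940 − 981628.89 + (1016.16) = 258.210 mGal
Bouguer slab correction = 0.04193 × 3.14 × 3292.8 = 433.53 mGal
Simple Bouguer anomaly = 258.210 − (433.53) = -175.320 mGal
Complete Bouguer anomaly = -175.320 + 1.62 = -173.700 mGal

-173.7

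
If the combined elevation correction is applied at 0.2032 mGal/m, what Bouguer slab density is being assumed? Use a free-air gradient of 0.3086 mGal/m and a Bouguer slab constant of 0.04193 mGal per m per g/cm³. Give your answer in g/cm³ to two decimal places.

2.51

0.2032 = 0.3086 − 0.04193 × ρ
ρ = (0.3086 − 0.2032) / 0.04193 = 2.51 g/cm³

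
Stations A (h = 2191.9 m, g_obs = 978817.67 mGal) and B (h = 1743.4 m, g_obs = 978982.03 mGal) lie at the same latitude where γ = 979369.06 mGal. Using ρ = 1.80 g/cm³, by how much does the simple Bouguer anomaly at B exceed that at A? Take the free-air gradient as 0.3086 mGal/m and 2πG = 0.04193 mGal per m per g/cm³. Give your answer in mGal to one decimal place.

Δg_SB(A) = 978817.67 − 979369.06 + 0.3086×2191.9 − 0.04193×1.80×2191.9 = -40.40 mGal
Δg_SB(B) = 978982.03 − 979369.06 + 0.3086×1743.4 − 0.04193×1.80×1743.4 = 19.40 mGal
Difference = 19.40 − (-40.40) = 59.80 mGal

59.8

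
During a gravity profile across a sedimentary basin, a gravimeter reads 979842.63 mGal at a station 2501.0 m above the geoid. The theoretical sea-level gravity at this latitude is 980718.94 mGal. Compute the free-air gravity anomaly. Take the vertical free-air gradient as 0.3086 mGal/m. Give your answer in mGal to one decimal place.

Free-air correction = 0.3086 × 2501.0 = 771.81 mGal
Free-air anomaly = 979842.63 − 980718.94 + (771.81) = -104.50 mGal

-104.5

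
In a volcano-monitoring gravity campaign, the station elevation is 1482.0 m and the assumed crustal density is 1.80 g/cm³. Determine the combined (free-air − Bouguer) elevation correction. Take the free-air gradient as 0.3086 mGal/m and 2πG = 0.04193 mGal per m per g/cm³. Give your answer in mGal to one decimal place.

345.5

Combined gradient = 0.3086 − 0.04193 × 1.80 = 0.2331260 mGal/m
Combined elevation correction = 0.2331260 × 1482.0 = 345.5 mGal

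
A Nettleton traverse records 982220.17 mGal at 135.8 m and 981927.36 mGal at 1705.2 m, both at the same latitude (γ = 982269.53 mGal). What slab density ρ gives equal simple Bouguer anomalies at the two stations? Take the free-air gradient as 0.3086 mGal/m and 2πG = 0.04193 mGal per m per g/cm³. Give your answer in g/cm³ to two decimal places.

Δg_obs = 981927.36 − 982220.17 = -292.81 mGal over Δh = 1705.2 − 135.8 = 1569.4 m
Equal Bouguer anomalies ⇒ Δg_obs + (0.3086 − 0.04193ρ)·Δh = 0
0.3086 − 0.04193ρ = −Δg_obs/Δh = 0.18657
ρ = (0.3086 − 0.18657) / 0.04193 = 2.91 g/cm³

2.91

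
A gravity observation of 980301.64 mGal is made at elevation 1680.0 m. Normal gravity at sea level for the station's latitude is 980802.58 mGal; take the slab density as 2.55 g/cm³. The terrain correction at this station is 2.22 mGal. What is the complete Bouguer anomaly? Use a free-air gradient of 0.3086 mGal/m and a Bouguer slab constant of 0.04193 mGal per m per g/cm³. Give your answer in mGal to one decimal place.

Free-air correction = 0.3086 × 1680.0 = 518.45 mGal
Free-air anomaly = 980301.64 − 980802.58 + (518.45) = 17.51 mGal
Bouguer slab correction = 0.04193 × 2.55 × 1680.0 = 179.63 mGal
Simple Bouguer anomaly = 17.51 − (179.63) = -162.12 mGal
Complete Bouguer anomaly = -162.12 + 2.22 = -159.90 mGal

-159.9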